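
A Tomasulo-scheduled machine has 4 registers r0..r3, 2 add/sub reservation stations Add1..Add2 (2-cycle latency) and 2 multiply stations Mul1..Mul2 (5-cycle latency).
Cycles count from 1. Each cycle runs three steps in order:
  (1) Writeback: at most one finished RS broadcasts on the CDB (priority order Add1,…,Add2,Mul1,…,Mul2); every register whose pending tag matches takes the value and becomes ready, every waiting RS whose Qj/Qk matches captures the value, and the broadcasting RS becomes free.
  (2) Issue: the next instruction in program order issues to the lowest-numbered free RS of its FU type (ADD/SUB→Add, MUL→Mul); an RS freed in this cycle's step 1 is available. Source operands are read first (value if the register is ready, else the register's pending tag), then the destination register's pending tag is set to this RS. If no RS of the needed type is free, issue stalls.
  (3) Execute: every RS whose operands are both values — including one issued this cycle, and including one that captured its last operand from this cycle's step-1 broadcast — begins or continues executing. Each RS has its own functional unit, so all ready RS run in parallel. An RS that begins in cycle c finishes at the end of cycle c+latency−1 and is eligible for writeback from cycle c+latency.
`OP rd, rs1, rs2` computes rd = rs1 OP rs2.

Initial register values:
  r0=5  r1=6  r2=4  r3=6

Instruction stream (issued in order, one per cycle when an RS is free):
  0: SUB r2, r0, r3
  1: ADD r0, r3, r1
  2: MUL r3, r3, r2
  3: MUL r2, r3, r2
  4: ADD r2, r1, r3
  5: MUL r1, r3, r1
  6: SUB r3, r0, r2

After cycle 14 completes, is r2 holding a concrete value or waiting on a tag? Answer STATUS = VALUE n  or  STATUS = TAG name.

c1: issue SUB r2<-Add1 | r0:5,r1:6,r2:Add1,r3:6
c2: issue ADD r0<-Add2 | r0:Add2,r1:6,r2:Add1,r3:6
c3: CDB Add1=-1; issue MUL r3<-Mul1 | r0:Add2,r1:6,r2:-1,r3:Mul1
c4: CDB Add2=12; issue MUL r2<-Mul2 | r0:12,r1:6,r2:Mul2,r3:Mul1
c5: issue ADD r2<-Add1 | r0:12,r1:6,r2:Add1,r3:Mul1
c6: stall | r0:12,r1:6,r2:Add1,r3:Mul1
c7: stall | r0:12,r1:6,r2:Add1,r3:Mul1
c8: CDB Mul1=-6; issue MUL r1<-Mul1 | r0:12,r1:Mul1,r2:Add1,r3:-6
c9: issue SUB r3<-Add2 | r0:12,r1:Mul1,r2:Add1,r3:Add2
c10: CDB Add1=0 | r0:12,r1:Mul1,r2:0,r3:Add2
c11: - | r0:12,r1:Mul1,r2:0,r3:Add2
c12: CDB Add2=12 | r0:12,r1:Mul1,r2:0,r3:12
c13: CDB Mul1=-36 | r0:12,r1:-36,r2:0,r3:12
c14: CDB Mul2=6 | r0:12,r1:-36,r2:0,r3:12

STATUS = VALUE 0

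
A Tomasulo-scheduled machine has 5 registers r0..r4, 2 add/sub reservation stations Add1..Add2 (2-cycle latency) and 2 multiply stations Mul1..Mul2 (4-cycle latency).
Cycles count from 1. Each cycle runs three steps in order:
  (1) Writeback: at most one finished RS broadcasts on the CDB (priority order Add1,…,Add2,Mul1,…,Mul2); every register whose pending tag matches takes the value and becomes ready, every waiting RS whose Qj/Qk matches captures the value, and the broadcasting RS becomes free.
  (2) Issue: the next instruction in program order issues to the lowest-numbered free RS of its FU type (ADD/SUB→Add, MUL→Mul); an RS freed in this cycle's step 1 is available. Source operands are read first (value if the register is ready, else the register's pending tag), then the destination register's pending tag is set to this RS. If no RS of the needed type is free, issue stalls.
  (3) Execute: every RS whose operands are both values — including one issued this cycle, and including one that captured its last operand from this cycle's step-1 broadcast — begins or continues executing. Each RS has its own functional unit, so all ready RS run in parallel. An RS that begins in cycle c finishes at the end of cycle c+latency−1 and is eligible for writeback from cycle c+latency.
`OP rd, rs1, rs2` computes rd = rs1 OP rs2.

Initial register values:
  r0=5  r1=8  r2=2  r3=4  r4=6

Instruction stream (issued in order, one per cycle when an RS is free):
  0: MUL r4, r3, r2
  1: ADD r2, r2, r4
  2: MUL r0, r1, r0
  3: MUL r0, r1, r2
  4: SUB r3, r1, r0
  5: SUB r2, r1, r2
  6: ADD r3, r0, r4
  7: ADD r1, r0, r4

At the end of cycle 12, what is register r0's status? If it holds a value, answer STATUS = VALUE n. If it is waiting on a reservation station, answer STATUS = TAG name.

STATUS = VALUE 80

cycle 1: issue MUL r4<-Mul1 // r0:5,r1:8,r2:2,r3:4,r4:Mul1
cycle 2: issue ADD r2<-Add1 // r0:5,r1:8,r2:Add1,r3:4,r4:Mul1
cycle 3: issue MUL r0<-Mul2 // r0:Mul2,r1:8,r2:Add1,r3:4,r4:Mul1
cycle 4: stall // r0:Mul2,r1:8,r2:Add1,r3:4,r4:Mul1
cycle 5: CDB Mul1=8; issue MUL r0<-Mul1 // r0:Mul1,r1:8,r2:Add1,r3:4,r4:8
cycle 6: issue SUB r3<-Add2 // r0:Mul1,r1:8,r2:Add1,r3:Add2,r4:8
cycle 7: CDB Add1=10; issue SUB r2<-Add1 // r0:Mul1,r1:8,r2:Add1,r3:Add2,r4:8
cycle 8: CDB Mul2=40; stall // r0:Mul1,r1:8,r2:Add1,r3:Add2,r4:8
cycle 9: CDB Add1=-2; issue ADD r3<-Add1 // r0:Mul1,r1:8,r2:-2,r3:Add1,r4:8
cycle 10: stall // r0:Mul1,r1:8,r2:-2,r3:Add1,r4:8
cycle 11: CDB Mul1=80; stall // r0:80,r1:8,r2:-2,r3:Add1,r4:8
cycle 12: stall // r0:80,r1:8,r2:-2,r3:Add1,r4:8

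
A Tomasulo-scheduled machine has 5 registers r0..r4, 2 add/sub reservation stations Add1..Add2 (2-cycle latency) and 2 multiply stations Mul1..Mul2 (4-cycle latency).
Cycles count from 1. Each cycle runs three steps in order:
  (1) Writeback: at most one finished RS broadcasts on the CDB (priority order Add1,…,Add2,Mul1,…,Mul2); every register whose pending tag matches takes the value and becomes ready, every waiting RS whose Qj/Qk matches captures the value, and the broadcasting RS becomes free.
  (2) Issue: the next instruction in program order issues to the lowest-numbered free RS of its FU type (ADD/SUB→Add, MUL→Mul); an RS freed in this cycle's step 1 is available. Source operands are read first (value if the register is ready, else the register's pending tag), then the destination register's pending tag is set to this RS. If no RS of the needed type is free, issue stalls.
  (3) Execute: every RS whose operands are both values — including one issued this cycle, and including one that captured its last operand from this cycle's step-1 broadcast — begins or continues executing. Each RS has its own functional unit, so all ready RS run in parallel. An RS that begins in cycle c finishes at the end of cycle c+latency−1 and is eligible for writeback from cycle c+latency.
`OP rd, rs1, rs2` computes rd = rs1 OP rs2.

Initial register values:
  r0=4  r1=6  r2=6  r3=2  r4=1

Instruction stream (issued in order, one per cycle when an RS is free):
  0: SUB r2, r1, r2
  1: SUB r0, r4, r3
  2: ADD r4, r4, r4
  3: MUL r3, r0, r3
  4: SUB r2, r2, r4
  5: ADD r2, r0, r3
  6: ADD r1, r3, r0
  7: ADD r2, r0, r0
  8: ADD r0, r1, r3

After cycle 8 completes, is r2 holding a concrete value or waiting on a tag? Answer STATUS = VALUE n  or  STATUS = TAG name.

c1: issue SUB r2<-Add1 | r0:4,r1:6,r2:Add1,r3:2,r4:1
c2: issue SUB r0<-Add2 | r0:Add2,r1:6,r2:Add1,r3:2,r4:1
c3: CDB Add1=0; issue ADD r4<-Add1 | r0:Add2,r1:6,r2:0,r3:2,r4:Add1
c4: CDB Add2=-1; issue MUL r3<-Mul1 | r0:-1,r1:6,r2:0,r3:Mul1,r4:Add1
c5: CDB Add1=2; issue SUB r2<-Add1 | r0:-1,r1:6,r2:Add1,r3:Mul1,r4:2
c6: issue ADD r2<-Add2 | r0:-1,r1:6,r2:Add2,r3:Mul1,r4:2
c7: CDB Add1=-2; issue ADD r1<-Add1 | r0:-1,r1:Add1,r2:Add2,r3:Mul1,r4:2
c8: CDB Mul1=-2; stall | r0:-1,r1:Add1,r2:Add2,r3:-2,r4:2

STATUS = TAG Add2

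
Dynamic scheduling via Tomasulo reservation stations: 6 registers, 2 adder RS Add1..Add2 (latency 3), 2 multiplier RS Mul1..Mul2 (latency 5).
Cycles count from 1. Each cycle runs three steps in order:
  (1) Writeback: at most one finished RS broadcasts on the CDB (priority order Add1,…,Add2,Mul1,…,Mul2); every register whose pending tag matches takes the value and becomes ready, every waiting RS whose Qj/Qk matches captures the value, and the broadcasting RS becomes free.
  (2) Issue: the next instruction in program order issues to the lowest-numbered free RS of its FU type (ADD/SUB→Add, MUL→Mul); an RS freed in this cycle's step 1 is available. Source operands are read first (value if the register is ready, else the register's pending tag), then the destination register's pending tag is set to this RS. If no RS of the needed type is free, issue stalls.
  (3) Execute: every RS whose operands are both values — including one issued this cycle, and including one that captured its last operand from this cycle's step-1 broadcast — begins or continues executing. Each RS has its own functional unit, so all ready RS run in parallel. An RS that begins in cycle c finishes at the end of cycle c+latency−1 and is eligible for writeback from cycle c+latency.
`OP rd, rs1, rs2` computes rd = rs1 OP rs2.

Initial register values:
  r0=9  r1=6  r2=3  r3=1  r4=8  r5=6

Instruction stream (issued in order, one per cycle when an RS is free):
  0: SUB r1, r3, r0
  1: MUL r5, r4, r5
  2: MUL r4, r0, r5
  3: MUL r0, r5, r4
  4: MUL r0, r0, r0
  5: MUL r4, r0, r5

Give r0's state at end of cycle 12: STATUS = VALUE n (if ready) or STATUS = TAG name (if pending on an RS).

STATUS = TAG Mul2

cycle 1: issue SUB r1<-Add1 // r0:9,r1:Add1,r2:3,r3:1,r4:8,r5:6
cycle 2: issue MUL r5<-Mul1 // r0:9,r1:Add1,r2:3,r3:1,r4:8,r5:Mul1
cycle 3: issue MUL r4<-Mul2 // r0:9,r1:Add1,r2:3,r3:1,r4:Mul2,r5:Mul1
cycle 4: CDB Add1=-8; stall // r0:9,r1:-8,r2:3,r3:1,r4:Mul2,r5:Mul1
cycle 5: stall // r0:9,r1:-8,r2:3,r3:1,r4:Mul2,r5:Mul1
cycle 6: stall // r0:9,r1:-8,r2:3,r3:1,r4:Mul2,r5:Mul1
cycle 7: CDB Mul1=48; issue MUL r0<-Mul1 // r0:Mul1,r1:-8,r2:3,r3:1,r4:Mul2,r5:48
cycle 8: stall // r0:Mul1,r1:-8,r2:3,r3:1,r4:Mul2,r5:48
cycle 9: stall // r0:Mul1,r1:-8,r2:3,r3:1,r4:Mul2,r5:48
cycle 10: stall // r0:Mul1,r1:-8,r2:3,r3:1,r4:Mul2,r5:48
cycle 11: stall // r0:Mul1,r1:-8,r2:3,r3:1,r4:Mul2,r5:48
cycle 12: CDB Mul2=432; issue MUL r0<-Mul2 // r0:Mul2,r1:-8,r2:3,r3:1,r4:432,r5:48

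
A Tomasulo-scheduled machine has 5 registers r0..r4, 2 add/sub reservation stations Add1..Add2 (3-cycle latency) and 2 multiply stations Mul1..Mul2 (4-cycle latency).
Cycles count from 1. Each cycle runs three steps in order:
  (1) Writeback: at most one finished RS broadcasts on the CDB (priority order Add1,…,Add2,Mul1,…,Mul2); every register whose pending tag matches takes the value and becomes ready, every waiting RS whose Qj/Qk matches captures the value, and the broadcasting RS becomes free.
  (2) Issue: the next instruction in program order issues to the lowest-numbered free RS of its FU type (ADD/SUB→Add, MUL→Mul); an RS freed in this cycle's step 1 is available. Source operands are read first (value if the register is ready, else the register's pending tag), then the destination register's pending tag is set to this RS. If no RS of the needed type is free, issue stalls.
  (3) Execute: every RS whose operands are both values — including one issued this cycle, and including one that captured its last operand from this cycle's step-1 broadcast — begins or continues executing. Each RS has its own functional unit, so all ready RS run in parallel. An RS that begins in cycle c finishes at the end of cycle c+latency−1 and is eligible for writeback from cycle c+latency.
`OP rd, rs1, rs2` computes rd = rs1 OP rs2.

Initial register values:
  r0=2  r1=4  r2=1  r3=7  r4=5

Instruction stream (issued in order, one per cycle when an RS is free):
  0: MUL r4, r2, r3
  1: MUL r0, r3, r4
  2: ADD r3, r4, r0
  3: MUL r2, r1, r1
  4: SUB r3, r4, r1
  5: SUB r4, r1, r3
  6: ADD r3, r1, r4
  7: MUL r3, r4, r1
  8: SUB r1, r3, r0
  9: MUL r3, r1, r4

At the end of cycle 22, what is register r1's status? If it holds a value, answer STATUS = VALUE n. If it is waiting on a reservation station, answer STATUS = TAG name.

STATUS = VALUE -45

c1: issue MUL r4<-Mul1 | r0:2,r1:4,r2:1,r3:7,r4:Mul1
c2: issue MUL r0<-Mul2 | r0:Mul2,r1:4,r2:1,r3:7,r4:Mul1
c3: issue ADD r3<-Add1 | r0:Mul2,r1:4,r2:1,r3:Add1,r4:Mul1
c4: stall | r0:Mul2,r1:4,r2:1,r3:Add1,r4:Mul1
c5: CDB Mul1=7; issue MUL r2<-Mul1 | r0:Mul2,r1:4,r2:Mul1,r3:Add1,r4:7
c6: issue SUB r3<-Add2 | r0:Mul2,r1:4,r2:Mul1,r3:Add2,r4:7
c7: stall | r0:Mul2,r1:4,r2:Mul1,r3:Add2,r4:7
c8: stall | r0:Mul2,r1:4,r2:Mul1,r3:Add2,r4:7
c9: CDB Add2=3; issue SUB r4<-Add2 | r0:Mul2,r1:4,r2:Mul1,r3:3,r4:Add2
c10: CDB Mul1=16; stall | r0:Mul2,r1:4,r2:16,r3:3,r4:Add2
c11: CDB Mul2=49; stall | r0:49,r1:4,r2:16,r3:3,r4:Add2
c12: CDB Add2=1; issue ADD r3<-Add2 | r0:49,r1:4,r2:16,r3:Add2,r4:1
c13: issue MUL r3<-Mul1 | r0:49,r1:4,r2:16,r3:Mul1,r4:1
c14: CDB Add1=56; issue SUB r1<-Add1 | r0:49,r1:Add1,r2:16,r3:Mul1,r4:1
c15: CDB Add2=5; issue MUL r3<-Mul2 | r0:49,r1:Add1,r2:16,r3:Mul2,r4:1
c16: - | r0:49,r1:Add1,r2:16,r3:Mul2,r4:1
c17: CDB Mul1=4 | r0:49,r1:Add1,r2:16,r3:Mul2,r4:1
c18: - | r0:49,r1:Add1,r2:16,r3:Mul2,r4:1
c19: - | r0:49,r1:Add1,r2:16,r3:Mul2,r4:1
c20: CDB Add1=-45 | r0:49,r1:-45,r2:16,r3:Mul2,r4:1
c21: - | r0:49,r1:-45,r2:16,r3:Mul2,r4:1
c22: - | r0:49,r1:-45,r2:16,r3:Mul2,r4:1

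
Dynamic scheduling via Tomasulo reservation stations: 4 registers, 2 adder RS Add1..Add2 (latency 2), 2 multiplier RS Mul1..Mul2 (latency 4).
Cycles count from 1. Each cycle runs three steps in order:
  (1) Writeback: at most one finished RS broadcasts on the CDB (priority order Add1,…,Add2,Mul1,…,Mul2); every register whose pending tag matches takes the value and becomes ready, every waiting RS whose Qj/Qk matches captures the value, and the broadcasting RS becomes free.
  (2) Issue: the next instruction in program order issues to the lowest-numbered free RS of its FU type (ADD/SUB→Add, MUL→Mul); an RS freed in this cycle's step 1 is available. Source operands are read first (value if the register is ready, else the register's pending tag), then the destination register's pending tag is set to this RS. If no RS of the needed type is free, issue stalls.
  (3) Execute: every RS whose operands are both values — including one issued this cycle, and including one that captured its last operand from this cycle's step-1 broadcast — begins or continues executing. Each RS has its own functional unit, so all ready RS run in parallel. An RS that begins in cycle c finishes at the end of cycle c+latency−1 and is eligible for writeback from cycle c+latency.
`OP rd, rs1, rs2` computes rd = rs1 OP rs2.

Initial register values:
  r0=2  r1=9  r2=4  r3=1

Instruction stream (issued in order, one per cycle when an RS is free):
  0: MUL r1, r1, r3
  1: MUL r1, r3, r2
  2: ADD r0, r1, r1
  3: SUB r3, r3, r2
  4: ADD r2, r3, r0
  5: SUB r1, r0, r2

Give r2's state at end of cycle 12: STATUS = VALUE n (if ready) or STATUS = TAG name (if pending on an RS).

STATUS = VALUE 5

c1: issue MUL r1<-Mul1 | r0:2,r1:Mul1,r2:4,r3:1
c2: issue MUL r1<-Mul2 | r0:2,r1:Mul2,r2:4,r3:1
c3: issue ADD r0<-Add1 | r0:Add1,r1:Mul2,r2:4,r3:1
c4: issue SUB r3<-Add2 | r0:Add1,r1:Mul2,r2:4,r3:Add2
c5: CDB Mul1=9; stall | r0:Add1,r1:Mul2,r2:4,r3:Add2
c6: CDB Add2=-3; issue ADD r2<-Add2 | r0:Add1,r1:Mul2,r2:Add2,r3:-3
c7: CDB Mul2=4; stall | r0:Add1,r1:4,r2:Add2,r3:-3
c8: stall | r0:Add1,r1:4,r2:Add2,r3:-3
c9: CDB Add1=8; issue SUB r1<-Add1 | r0:8,r1:Add1,r2:Add2,r3:-3
c10: - | r0:8,r1:Add1,r2:Add2,r3:-3
c11: CDB Add2=5 | r0:8,r1:Add1,r2:5,r3:-3
c12: - | r0:8,r1:Add1,r2:5,r3:-3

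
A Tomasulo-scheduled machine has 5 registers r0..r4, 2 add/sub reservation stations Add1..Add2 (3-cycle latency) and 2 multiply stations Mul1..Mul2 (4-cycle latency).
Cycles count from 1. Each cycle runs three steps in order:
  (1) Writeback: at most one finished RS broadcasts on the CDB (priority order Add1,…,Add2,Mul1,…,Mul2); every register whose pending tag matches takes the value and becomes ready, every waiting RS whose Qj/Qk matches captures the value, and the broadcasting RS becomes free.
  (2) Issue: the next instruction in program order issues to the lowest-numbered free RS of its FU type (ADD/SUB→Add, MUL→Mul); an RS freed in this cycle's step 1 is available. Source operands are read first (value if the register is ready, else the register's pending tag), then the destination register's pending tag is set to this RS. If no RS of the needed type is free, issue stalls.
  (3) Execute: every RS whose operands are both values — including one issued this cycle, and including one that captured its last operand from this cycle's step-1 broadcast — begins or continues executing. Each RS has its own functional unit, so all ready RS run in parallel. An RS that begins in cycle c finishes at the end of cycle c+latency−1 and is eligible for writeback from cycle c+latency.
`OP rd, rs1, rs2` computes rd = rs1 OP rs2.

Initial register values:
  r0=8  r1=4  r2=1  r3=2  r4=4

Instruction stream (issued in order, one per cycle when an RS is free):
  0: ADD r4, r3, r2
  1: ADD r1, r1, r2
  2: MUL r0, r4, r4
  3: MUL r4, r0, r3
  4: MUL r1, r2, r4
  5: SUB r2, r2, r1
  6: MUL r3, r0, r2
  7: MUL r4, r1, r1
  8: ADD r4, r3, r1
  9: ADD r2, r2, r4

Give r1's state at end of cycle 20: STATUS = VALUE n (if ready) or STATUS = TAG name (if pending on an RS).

c1: issue ADD r4<-Add1 | r0:8,r1:4,r2:1,r3:2,r4:Add1
c2: issue ADD r1<-Add2 | r0:8,r1:Add2,r2:1,r3:2,r4:Add1
c3: issue MUL r0<-Mul1 | r0:Mul1,r1:Add2,r2:1,r3:2,r4:Add1
c4: CDB Add1=3; issue MUL r4<-Mul2 | r0:Mul1,r1:Add2,r2:1,r3:2,r4:Mul2
c5: CDB Add2=5; stall | r0:Mul1,r1:5,r2:1,r3:2,r4:Mul2
c6: stall | r0:Mul1,r1:5,r2:1,r3:2,r4:Mul2
c7: stall | r0:Mul1,r1:5,r2:1,r3:2,r4:Mul2
c8: CDB Mul1=9; issue MUL r1<-Mul1 | r0:9,r1:Mul1,r2:1,r3:2,r4:Mul2
c9: issue SUB r2<-Add1 | r0:9,r1:Mul1,r2:Add1,r3:2,r4:Mul2
c10: stall | r0:9,r1:Mul1,r2:Add1,r3:2,r4:Mul2
c11: stall | r0:9,r1:Mul1,r2:Add1,r3:2,r4:Mul2
c12: CDB Mul2=18; issue MUL r3<-Mul2 | r0:9,r1:Mul1,r2:Add1,r3:Mul2,r4:18
c13: stall | r0:9,r1:Mul1,r2:Add1,r3:Mul2,r4:18
c14: stall | r0:9,r1:Mul1,r2:Add1,r3:Mul2,r4:18
c15: stall | r0:9,r1:Mul1,r2:Add1,r3:Mul2,r4:18
c16: CDB Mul1=18; issue MUL r4<-Mul1 | r0:9,r1:18,r2:Add1,r3:Mul2,r4:Mul1
c17: issue ADD r4<-Add2 | r0:9,r1:18,r2:Add1,r3:Mul2,r4:Add2
c18: stall | r0:9,r1:18,r2:Add1,r3:Mul2,r4:Add2
c19: CDB Add1=-17; issue ADD r2<-Add1 | r0:9,r1:18,r2:Add1,r3:Mul2,r4:Add2
c20: CDB Mul1=324 | r0:9,r1:18,r2:Add1,r3:Mul2,r4:Add2

STATUS = VALUE 18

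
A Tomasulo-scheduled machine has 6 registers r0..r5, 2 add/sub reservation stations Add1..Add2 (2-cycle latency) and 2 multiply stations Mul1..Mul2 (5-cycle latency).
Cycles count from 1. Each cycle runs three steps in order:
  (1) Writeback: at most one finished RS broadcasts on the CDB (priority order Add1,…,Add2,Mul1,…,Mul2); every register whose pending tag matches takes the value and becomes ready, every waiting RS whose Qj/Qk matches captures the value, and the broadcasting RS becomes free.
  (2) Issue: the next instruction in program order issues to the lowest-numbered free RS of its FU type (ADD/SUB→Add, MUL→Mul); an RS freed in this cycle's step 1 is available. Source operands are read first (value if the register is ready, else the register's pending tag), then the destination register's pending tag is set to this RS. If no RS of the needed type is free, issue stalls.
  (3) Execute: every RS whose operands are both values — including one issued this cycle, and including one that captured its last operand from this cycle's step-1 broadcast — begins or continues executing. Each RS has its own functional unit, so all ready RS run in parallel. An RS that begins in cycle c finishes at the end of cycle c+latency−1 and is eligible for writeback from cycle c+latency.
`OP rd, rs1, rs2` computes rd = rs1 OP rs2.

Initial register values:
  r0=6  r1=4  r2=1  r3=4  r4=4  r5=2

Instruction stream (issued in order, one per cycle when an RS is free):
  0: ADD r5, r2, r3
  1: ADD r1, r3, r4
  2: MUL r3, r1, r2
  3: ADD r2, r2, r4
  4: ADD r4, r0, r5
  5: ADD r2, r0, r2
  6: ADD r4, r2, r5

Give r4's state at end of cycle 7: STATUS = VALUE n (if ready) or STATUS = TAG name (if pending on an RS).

c1: issue ADD r5<-Add1 | r0:6,r1:4,r2:1,r3:4,r4:4,r5:Add1
c2: issue ADD r1<-Add2 | r0:6,r1:Add2,r2:1,r3:4,r4:4,r5:Add1
c3: CDB Add1=5; issue MUL r3<-Mul1 | r0:6,r1:Add2,r2:1,r3:Mul1,r4:4,r5:5
c4: CDB Add2=8; issue ADD r2<-Add1 | r0:6,r1:8,r2:Add1,r3:Mul1,r4:4,r5:5
c5: issue ADD r4<-Add2 | r0:6,r1:8,r2:Add1,r3:Mul1,r4:Add2,r5:5
c6: CDB Add1=5; issue ADD r2<-Add1 | r0:6,r1:8,r2:Add1,r3:Mul1,r4:Add2,r5:5
c7: CDB Add2=11; issue ADD r4<-Add2 | r0:6,r1:8,r2:Add1,r3:Mul1,r4:Add2,r5:5

STATUS = TAG Add2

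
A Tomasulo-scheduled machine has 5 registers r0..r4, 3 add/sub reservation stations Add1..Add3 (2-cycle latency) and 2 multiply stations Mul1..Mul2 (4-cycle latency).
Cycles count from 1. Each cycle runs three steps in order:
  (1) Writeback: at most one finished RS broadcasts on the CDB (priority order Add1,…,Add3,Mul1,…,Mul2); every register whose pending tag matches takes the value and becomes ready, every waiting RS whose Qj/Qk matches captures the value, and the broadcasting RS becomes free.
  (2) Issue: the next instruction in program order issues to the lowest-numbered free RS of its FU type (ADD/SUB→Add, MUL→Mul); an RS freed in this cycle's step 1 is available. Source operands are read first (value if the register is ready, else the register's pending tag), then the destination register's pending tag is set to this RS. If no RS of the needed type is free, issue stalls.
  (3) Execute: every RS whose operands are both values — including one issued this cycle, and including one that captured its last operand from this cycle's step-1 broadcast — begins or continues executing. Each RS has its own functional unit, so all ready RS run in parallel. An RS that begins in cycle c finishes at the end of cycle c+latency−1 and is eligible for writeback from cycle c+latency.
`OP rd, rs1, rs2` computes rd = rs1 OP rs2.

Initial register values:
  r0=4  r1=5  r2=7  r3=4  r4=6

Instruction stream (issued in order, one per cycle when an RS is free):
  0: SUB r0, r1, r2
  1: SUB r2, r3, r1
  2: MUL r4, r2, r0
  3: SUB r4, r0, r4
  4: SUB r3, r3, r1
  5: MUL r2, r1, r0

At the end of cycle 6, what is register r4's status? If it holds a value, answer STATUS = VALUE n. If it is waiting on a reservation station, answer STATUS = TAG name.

STATUS = TAG Add1

c1: issue SUB r0<-Add1 | r0:Add1,r1:5,r2:7,r3:4,r4:6
c2: issue SUB r2<-Add2 | r0:Add1,r1:5,r2:Add2,r3:4,r4:6
c3: CDB Add1=-2; issue MUL r4<-Mul1 | r0:-2,r1:5,r2:Add2,r3:4,r4:Mul1
c4: CDB Add2=-1; issue SUB r4<-Add1 | r0:-2,r1:5,r2:-1,r3:4,r4:Add1
c5: issue SUB r3<-Add2 | r0:-2,r1:5,r2:-1,r3:Add2,r4:Add1
c6: issue MUL r2<-Mul2 | r0:-2,r1:5,r2:Mul2,r3:Add2,r4:Add1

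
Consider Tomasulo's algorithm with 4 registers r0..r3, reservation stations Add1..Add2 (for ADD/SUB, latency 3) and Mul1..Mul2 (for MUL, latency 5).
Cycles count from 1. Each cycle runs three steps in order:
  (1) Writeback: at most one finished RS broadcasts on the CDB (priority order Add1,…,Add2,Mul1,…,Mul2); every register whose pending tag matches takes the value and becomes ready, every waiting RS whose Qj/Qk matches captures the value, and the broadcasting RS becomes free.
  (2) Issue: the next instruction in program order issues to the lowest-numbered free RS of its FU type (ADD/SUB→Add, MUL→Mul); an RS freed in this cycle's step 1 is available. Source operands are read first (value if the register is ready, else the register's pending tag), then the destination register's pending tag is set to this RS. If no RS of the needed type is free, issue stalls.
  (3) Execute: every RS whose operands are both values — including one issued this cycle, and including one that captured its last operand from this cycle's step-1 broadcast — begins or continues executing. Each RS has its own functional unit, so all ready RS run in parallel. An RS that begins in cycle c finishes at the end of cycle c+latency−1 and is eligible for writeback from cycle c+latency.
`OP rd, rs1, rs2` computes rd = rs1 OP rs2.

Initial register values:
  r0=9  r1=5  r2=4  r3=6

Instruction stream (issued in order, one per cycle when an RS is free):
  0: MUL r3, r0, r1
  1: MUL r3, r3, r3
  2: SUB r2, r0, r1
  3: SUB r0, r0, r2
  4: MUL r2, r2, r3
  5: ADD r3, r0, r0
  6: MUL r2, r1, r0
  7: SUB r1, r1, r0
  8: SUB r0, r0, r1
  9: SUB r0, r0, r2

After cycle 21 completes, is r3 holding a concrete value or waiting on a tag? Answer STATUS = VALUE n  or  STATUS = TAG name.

STATUS = VALUE 10

  c1: issue MUL r3<-Mul1  regs: r0:9,r1:5,r2:4,r3:Mul1
  c2: issue MUL r3<-Mul2  regs: r0:9,r1:5,r2:4,r3:Mul2
  c3: issue SUB r2<-Add1  regs: r0:9,r1:5,r2:Add1,r3:Mul2
  c4: issue SUB r0<-Add2  regs: r0:Add2,r1:5,r2:Add1,r3:Mul2
  c5: stall  regs: r0:Add2,r1:5,r2:Add1,r3:Mul2
  c6: CDB Add1=4; stall  regs: r0:Add2,r1:5,r2:4,r3:Mul2
  c7: CDB Mul1=45; issue MUL r2<-Mul1  regs: r0:Add2,r1:5,r2:Mul1,r3:Mul2
  c8: issue ADD r3<-Add1  regs: r0:Add2,r1:5,r2:Mul1,r3:Add1
  c9: CDB Add2=5; stall  regs: r0:5,r1:5,r2:Mul1,r3:Add1
  c10: stall  regs: r0:5,r1:5,r2:Mul1,r3:Add1
  c11: stall  regs: r0:5,r1:5,r2:Mul1,r3:Add1
  c12: CDB Add1=10; stall  regs: r0:5,r1:5,r2:Mul1,r3:10
  c13: CDB Mul2=2025; issue MUL r2<-Mul2  regs: r0:5,r1:5,r2:Mul2,r3:10
  c14: issue SUB r1<-Add1  regs: r0:5,r1:Add1,r2:Mul2,r3:10
  c15: issue SUB r0<-Add2  regs: r0:Add2,r1:Add1,r2:Mul2,r3:10
  c16: stall  regs: r0:Add2,r1:Add1,r2:Mul2,r3:10
  c17: CDB Add1=0; issue SUB r0<-Add1  regs: r0:Add1,r1:0,r2:Mul2,r3:10
  c18: CDB Mul1=8100  regs: r0:Add1,r1:0,r2:Mul2,r3:10
  c19: CDB Mul2=25  regs: r0:Add1,r1:0,r2:25,r3:10
  c20: CDB Add2=5  regs: r0:Add1,r1:0,r2:25,r3:10
  c21: -  regs: r0:Add1,r1:0,r2:25,r3:10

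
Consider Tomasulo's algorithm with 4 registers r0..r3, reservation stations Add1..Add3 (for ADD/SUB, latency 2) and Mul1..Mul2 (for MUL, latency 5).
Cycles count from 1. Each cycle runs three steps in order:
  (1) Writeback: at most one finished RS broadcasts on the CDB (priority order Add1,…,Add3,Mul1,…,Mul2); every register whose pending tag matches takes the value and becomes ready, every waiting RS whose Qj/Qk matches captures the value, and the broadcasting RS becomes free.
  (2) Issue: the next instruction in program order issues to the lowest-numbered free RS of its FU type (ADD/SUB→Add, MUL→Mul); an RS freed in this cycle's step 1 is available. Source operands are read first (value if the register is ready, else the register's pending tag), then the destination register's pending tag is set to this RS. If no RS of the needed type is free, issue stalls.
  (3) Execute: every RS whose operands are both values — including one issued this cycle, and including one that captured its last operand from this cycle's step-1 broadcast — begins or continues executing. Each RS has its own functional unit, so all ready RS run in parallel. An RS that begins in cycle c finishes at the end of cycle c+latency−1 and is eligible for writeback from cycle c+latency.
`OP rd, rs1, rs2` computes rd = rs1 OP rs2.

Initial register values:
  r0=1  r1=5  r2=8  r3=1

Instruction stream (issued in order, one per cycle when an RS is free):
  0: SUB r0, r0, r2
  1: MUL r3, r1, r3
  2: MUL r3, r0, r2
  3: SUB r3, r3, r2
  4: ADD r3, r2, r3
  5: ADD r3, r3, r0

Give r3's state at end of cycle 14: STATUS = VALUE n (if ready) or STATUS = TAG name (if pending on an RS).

STATUS = VALUE -63

c1: issue SUB r0<-Add1 | r0:Add1,r1:5,r2:8,r3:1
c2: issue MUL r3<-Mul1 | r0:Add1,r1:5,r2:8,r3:Mul1
c3: CDB Add1=-7; issue MUL r3<-Mul2 | r0:-7,r1:5,r2:8,r3:Mul2
c4: issue SUB r3<-Add1 | r0:-7,r1:5,r2:8,r3:Add1
c5: issue ADD r3<-Add2 | r0:-7,r1:5,r2:8,r3:Add2
c6: issue ADD r3<-Add3 | r0:-7,r1:5,r2:8,r3:Add3
c7: CDB Mul1=5 | r0:-7,r1:5,r2:8,r3:Add3
c8: CDB Mul2=-56 | r0:-7,r1:5,r2:8,r3:Add3
c9: - | r0:-7,r1:5,r2:8,r3:Add3
c10: CDB Add1=-64 | r0:-7,r1:5,r2:8,r3:Add3
c11: - | r0:-7,r1:5,r2:8,r3:Add3
c12: CDB Add2=-56 | r0:-7,r1:5,r2:8,r3:Add3
c13: - | r0:-7,r1:5,r2:8,r3:Add3
c14: CDB Add3=-63 | r0:-7,r1:5,r2:8,r3:-63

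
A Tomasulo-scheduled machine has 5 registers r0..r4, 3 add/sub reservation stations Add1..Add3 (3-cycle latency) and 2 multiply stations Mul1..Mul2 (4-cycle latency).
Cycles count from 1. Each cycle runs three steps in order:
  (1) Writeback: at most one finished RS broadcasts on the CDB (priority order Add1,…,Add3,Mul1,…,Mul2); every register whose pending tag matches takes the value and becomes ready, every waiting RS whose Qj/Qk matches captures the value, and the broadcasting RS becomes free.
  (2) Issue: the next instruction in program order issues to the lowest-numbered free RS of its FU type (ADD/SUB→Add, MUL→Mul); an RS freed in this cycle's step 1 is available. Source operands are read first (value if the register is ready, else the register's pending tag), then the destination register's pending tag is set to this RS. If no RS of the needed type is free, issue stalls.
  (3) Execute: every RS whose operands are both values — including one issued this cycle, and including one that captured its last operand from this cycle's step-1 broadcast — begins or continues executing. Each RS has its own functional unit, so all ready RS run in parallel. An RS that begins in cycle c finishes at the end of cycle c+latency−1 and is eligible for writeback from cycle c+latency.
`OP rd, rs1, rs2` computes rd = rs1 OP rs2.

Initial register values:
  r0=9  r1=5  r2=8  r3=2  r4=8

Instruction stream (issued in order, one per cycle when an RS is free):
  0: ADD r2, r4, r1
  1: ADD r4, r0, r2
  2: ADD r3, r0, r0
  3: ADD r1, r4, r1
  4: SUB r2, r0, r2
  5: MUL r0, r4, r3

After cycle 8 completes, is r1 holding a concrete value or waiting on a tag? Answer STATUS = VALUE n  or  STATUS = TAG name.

c1: issue ADD r2<-Add1 | r0:9,r1:5,r2:Add1,r3:2,r4:8
c2: issue ADD r4<-Add2 | r0:9,r1:5,r2:Add1,r3:2,r4:Add2
c3: issue ADD r3<-Add3 | r0:9,r1:5,r2:Add1,r3:Add3,r4:Add2
c4: CDB Add1=13; issue ADD r1<-Add1 | r0:9,r1:Add1,r2:13,r3:Add3,r4:Add2
c5: stall | r0:9,r1:Add1,r2:13,r3:Add3,r4:Add2
c6: CDB Add3=18; issue SUB r2<-Add3 | r0:9,r1:Add1,r2:Add3,r3:18,r4:Add2
c7: CDB Add2=22; issue MUL r0<-Mul1 | r0:Mul1,r1:Add1,r2:Add3,r3:18,r4:22
c8: - | r0:Mul1,r1:Add1,r2:Add3,r3:18,r4:22

STATUS = TAG Add1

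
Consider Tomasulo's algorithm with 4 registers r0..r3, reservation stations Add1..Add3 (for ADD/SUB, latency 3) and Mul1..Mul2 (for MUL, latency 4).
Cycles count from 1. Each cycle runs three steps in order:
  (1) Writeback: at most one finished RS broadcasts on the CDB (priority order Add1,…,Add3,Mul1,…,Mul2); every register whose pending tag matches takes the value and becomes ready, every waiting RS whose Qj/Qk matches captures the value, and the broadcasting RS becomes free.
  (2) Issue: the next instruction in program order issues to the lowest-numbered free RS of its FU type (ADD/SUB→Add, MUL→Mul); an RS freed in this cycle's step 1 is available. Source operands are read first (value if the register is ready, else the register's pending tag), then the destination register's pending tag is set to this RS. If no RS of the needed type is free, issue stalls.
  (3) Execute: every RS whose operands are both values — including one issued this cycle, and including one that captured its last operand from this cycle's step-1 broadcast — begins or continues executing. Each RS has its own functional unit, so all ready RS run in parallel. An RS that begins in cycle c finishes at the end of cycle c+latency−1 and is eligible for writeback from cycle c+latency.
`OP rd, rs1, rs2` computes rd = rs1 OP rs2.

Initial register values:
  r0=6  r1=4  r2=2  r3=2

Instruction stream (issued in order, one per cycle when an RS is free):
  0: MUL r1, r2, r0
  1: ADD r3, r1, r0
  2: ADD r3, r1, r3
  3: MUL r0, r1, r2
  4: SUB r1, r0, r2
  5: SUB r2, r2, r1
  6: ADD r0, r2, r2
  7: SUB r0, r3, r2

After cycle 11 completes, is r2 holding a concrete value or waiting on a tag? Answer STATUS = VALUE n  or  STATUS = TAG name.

  c1: issue MUL r1<-Mul1  regs: r0:6,r1:Mul1,r2:2,r3:2
  c2: issue ADD r3<-Add1  regs: r0:6,r1:Mul1,r2:2,r3:Add1
  c3: issue ADD r3<-Add2  regs: r0:6,r1:Mul1,r2:2,r3:Add2
  c4: issue MUL r0<-Mul2  regs: r0:Mul2,r1:Mul1,r2:2,r3:Add2
  c5: CDB Mul1=12; issue SUB r1<-Add3  regs: r0:Mul2,r1:Add3,r2:2,r3:Add2
  c6: stall  regs: r0:Mul2,r1:Add3,r2:2,r3:Add2
  c7: stall  regs: r0:Mul2,r1:Add3,r2:2,r3:Add2
  c8: CDB Add1=18; issue SUB r2<-Add1  regs: r0:Mul2,r1:Add3,r2:Add1,r3:Add2
  c9: CDB Mul2=24; stall  regs: r0:24,r1:Add3,r2:Add1,r3:Add2
  c10: stall  regs: r0:24,r1:Add3,r2:Add1,r3:Add2
  c11: CDB Add2=30; issue ADD r0<-Add2  regs: r0:Add2,r1:Add3,r2:Add1,r3:30

STATUS = TAG Add1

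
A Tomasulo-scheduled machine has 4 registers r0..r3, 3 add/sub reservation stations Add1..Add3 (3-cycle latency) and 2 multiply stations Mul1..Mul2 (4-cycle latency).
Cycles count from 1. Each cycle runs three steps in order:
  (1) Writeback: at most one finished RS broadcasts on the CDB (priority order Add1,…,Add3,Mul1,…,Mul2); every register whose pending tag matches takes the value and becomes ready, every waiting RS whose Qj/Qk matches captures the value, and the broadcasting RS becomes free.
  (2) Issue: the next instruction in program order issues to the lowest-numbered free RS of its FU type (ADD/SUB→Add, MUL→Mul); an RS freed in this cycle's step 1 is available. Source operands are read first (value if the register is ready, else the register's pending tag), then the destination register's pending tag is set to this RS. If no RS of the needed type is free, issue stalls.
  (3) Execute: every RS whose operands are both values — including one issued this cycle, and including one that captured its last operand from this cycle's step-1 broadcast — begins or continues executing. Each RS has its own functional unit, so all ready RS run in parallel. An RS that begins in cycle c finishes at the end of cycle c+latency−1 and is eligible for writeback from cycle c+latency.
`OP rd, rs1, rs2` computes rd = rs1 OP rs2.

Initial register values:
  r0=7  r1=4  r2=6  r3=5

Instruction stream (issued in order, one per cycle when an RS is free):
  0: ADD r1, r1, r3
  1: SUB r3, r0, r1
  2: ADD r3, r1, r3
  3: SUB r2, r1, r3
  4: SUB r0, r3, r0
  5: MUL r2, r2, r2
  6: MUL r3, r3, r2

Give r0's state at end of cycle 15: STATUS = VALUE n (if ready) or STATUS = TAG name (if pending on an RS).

STATUS = VALUE 0

  c1: issue ADD r1<-Add1  regs: r0:7,r1:Add1,r2:6,r3:5
  c2: issue SUB r3<-Add2  regs: r0:7,r1:Add1,r2:6,r3:Add2
  c3: issue ADD r3<-Add3  regs: r0:7,r1:Add1,r2:6,r3:Add3
  c4: CDB Add1=9; issue SUB r2<-Add1  regs: r0:7,r1:9,r2:Add1,r3:Add3
  c5: stall  regs: r0:7,r1:9,r2:Add1,r3:Add3
  c6: stall  regs: r0:7,r1:9,r2:Add1,r3:Add3
  c7: CDB Add2=-2; issue SUB r0<-Add2  regs: r0:Add2,r1:9,r2:Add1,r3:Add3
  c8: issue MUL r2<-Mul1  regs: r0:Add2,r1:9,r2:Mul1,r3:Add3
  c9: issue MUL r3<-Mul2  regs: r0:Add2,r1:9,r2:Mul1,r3:Mul2
  c10: CDB Add3=7  regs: r0:Add2,r1:9,r2:Mul1,r3:Mul2
  c11: -  regs: r0:Add2,r1:9,r2:Mul1,r3:Mul2
  c12: -  regs: r0:Add2,r1:9,r2:Mul1,r3:Mul2
  c13: CDB Add1=2  regs: r0:Add2,r1:9,r2:Mul1,r3:Mul2
  c14: CDB Add2=0  regs: r0:0,r1:9,r2:Mul1,r3:Mul2
  c15: -  regs: r0:0,r1:9,r2:Mul1,r3:Mul2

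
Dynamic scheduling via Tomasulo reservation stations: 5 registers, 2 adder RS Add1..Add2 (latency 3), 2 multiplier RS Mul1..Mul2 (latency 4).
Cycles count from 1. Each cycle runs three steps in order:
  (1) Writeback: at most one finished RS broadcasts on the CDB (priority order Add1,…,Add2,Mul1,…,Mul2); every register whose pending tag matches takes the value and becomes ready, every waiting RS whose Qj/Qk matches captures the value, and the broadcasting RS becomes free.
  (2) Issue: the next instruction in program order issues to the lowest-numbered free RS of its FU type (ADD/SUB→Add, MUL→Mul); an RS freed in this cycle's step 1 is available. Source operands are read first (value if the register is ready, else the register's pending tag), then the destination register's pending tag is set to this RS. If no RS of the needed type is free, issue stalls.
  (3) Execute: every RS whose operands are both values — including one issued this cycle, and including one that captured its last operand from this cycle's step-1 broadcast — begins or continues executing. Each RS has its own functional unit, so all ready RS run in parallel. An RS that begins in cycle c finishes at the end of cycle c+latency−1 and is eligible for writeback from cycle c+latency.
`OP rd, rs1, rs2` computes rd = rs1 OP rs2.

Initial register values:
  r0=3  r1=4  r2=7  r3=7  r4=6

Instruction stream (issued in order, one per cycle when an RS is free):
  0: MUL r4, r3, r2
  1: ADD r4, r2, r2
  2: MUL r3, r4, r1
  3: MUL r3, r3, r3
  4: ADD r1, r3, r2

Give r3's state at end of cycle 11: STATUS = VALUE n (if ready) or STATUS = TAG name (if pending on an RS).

STATUS = TAG Mul1

c1: issue MUL r4<-Mul1 | r0:3,r1:4,r2:7,r3:7,r4:Mul1
c2: issue ADD r4<-Add1 | r0:3,r1:4,r2:7,r3:7,r4:Add1
c3: issue MUL r3<-Mul2 | r0:3,r1:4,r2:7,r3:Mul2,r4:Add1
c4: stall | r0:3,r1:4,r2:7,r3:Mul2,r4:Add1
c5: CDB Add1=14; stall | r0:3,r1:4,r2:7,r3:Mul2,r4:14
c6: CDB Mul1=49; issue MUL r3<-Mul1 | r0:3,r1:4,r2:7,r3:Mul1,r4:14
c7: issue ADD r1<-Add1 | r0:3,r1:Add1,r2:7,r3:Mul1,r4:14
c8: - | r0:3,r1:Add1,r2:7,r3:Mul1,r4:14
c9: CDB Mul2=56 | r0:3,r1:Add1,r2:7,r3:Mul1,r4:14
c10: - | r0:3,r1:Add1,r2:7,r3:Mul1,r4:14
c11: - | r0:3,r1:Add1,r2:7,r3:Mul1,r4:14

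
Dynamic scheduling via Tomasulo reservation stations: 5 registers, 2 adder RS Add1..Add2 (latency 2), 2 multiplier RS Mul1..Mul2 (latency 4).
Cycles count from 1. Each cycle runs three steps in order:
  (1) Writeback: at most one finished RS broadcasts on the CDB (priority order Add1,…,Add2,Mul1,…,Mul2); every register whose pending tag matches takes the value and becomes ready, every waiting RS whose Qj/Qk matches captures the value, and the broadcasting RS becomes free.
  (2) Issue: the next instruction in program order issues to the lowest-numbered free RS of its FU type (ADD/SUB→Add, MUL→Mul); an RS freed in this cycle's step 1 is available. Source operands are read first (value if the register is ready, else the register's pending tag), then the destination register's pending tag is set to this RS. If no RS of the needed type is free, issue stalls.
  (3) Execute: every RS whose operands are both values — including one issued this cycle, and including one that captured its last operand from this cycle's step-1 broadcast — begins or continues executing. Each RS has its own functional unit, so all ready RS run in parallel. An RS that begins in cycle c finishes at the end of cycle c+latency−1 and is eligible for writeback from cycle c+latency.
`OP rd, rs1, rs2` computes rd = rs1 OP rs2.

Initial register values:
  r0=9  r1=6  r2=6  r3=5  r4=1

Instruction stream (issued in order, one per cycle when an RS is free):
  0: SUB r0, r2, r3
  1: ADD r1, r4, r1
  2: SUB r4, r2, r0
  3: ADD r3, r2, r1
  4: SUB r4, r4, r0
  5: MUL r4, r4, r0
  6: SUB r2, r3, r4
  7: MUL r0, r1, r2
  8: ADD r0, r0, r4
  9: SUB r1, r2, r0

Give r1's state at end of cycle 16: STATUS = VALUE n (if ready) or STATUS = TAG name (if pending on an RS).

c1: issue SUB r0<-Add1 | r0:Add1,r1:6,r2:6,r3:5,r4:1
c2: issue ADD r1<-Add2 | r0:Add1,r1:Add2,r2:6,r3:5,r4:1
c3: CDB Add1=1; issue SUB r4<-Add1 | r0:1,r1:Add2,r2:6,r3:5,r4:Add1
c4: CDB Add2=7; issue ADD r3<-Add2 | r0:1,r1:7,r2:6,r3:Add2,r4:Add1
c5: CDB Add1=5; issue SUB r4<-Add1 | r0:1,r1:7,r2:6,r3:Add2,r4:Add1
c6: CDB Add2=13; issue MUL r4<-Mul1 | r0:1,r1:7,r2:6,r3:13,r4:Mul1
c7: CDB Add1=4; issue SUB r2<-Add1 | r0:1,r1:7,r2:Add1,r3:13,r4:Mul1
c8: issue MUL r0<-Mul2 | r0:Mul2,r1:7,r2:Add1,r3:13,r4:Mul1
c9: issue ADD r0<-Add2 | r0:Add2,r1:7,r2:Add1,r3:13,r4:Mul1
c10: stall | r0:Add2,r1:7,r2:Add1,r3:13,r4:Mul1
c11: CDB Mul1=4; stall | r0:Add2,r1:7,r2:Add1,r3:13,r4:4
c12: stall | r0:Add2,r1:7,r2:Add1,r3:13,r4:4
c13: CDB Add1=9; issue SUB r1<-Add1 | r0:Add2,r1:Add1,r2:9,r3:13,r4:4
c14: - | r0:Add2,r1:Add1,r2:9,r3:13,r4:4
c15: - | r0:Add2,r1:Add1,r2:9,r3:13,r4:4
c16: - | r0:Add2,r1:Add1,r2:9,r3:13,r4:4

STATUS = TAG Add1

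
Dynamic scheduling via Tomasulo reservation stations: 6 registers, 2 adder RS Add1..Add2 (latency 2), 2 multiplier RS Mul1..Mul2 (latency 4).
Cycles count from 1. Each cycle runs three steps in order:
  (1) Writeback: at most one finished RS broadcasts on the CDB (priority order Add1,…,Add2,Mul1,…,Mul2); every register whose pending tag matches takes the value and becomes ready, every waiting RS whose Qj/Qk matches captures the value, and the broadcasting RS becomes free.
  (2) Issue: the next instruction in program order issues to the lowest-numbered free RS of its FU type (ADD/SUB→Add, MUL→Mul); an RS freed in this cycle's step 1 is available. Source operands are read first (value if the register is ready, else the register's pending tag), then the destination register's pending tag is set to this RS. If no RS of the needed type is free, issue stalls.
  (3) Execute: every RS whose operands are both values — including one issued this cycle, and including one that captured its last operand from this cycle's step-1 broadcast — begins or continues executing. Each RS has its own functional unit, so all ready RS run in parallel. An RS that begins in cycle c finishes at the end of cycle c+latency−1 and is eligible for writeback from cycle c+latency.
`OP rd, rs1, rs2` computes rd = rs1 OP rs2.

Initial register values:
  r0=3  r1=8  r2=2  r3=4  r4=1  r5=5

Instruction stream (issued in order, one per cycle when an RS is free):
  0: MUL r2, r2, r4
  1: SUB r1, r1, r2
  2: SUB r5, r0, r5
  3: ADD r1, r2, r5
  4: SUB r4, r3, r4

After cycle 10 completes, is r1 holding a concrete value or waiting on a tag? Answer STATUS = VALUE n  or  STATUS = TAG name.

STATUS = VALUE 0

c1: issue MUL r2<-Mul1 | r0:3,r1:8,r2:Mul1,r3:4,r4:1,r5:5
c2: issue SUB r1<-Add1 | r0:3,r1:Add1,r2:Mul1,r3:4,r4:1,r5:5
c3: issue SUB r5<-Add2 | r0:3,r1:Add1,r2:Mul1,r3:4,r4:1,r5:Add2
c4: stall | r0:3,r1:Add1,r2:Mul1,r3:4,r4:1,r5:Add2
c5: CDB Add2=-2; issue ADD r1<-Add2 | r0:3,r1:Add2,r2:Mul1,r3:4,r4:1,r5:-2
c6: CDB Mul1=2; stall | r0:3,r1:Add2,r2:2,r3:4,r4:1,r5:-2
c7: stall | r0:3,r1:Add2,r2:2,r3:4,r4:1,r5:-2
c8: CDB Add1=6; issue SUB r4<-Add1 | r0:3,r1:Add2,r2:2,r3:4,r4:Add1,r5:-2
c9: CDB Add2=0 | r0:3,r1:0,r2:2,r3:4,r4:Add1,r5:-2
c10: CDB Add1=3 | r0:3,r1:0,r2:2,r3:4,r4:3,r5:-2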